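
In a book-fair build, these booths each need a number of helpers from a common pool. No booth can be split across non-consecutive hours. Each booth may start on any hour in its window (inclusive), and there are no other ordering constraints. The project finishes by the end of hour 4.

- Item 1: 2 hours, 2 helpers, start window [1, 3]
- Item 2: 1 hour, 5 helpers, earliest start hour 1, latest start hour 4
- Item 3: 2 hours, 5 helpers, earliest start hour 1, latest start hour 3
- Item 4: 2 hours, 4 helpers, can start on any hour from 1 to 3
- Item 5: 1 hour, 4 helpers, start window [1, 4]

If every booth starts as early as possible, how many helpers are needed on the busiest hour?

20

Early-start schedule: Item 1@1, Item 2@1, Item 3@1, Item 4@1, Item 5@1.
Load per hour: hour 1: 20, hour 2: 11, hour 3: 0, hour 4: 0.
Peak is 20.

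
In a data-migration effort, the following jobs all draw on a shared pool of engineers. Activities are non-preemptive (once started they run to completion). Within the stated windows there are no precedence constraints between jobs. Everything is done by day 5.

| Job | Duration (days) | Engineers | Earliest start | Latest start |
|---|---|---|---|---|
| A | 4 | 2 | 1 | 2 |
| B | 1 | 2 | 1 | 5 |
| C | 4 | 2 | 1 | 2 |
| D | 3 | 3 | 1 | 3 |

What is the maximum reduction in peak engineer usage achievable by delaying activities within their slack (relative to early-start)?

Early-start peak: d1:9  d2:7  d3:7  d4:4  d5:0 ⇒ 9.
Leveled (A@1, B@1, C@1, D@2): d1:6  d2:7  d3:7  d4:7  d5:0 ⇒ 7.
Reduction 9 − 7 = 2.

2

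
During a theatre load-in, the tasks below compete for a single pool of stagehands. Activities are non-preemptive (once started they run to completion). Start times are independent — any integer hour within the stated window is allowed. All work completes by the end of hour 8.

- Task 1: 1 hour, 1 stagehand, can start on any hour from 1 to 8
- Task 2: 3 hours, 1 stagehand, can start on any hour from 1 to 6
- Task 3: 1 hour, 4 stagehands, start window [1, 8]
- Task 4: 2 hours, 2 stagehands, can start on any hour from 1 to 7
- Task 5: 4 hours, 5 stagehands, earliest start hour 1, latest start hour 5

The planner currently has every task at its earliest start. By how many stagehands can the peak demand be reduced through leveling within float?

Early-start peak: h1:13  h2:8  h3:6  h4:5  h5:0  h6:0  h7:0  h8:0 ⇒ 13.
Leveled (Task 1@1, Task 2@1, Task 3@2, Task 4@3, Task 5@5): h1:2  h2:5  h3:3  h4:2  h5:5  h6:5  h7:5  h8:5 ⇒ 5.
Reduction 13 − 5 = 8.

8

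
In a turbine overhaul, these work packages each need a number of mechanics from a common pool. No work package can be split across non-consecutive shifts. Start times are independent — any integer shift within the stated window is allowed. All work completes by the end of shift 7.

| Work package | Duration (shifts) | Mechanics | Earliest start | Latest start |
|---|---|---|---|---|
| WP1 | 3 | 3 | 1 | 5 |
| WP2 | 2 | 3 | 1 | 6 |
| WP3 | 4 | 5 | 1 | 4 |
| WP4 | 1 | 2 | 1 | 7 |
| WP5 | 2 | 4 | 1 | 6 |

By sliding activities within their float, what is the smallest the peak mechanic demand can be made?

Early-start (WP1@1, WP2@1, WP3@1, WP4@1, WP5@1) gives peak 17: s1:17  s2:15  s3:8  s4:5  s5:0  s6:0  s7:0.
Shift WP2→3, WP3→4, WP4→3.
Schedule WP1@1, WP2@3, WP3@4, WP4@3, WP5@1: s1:7  s2:7  s3:8  s4:8  s5:5  s6:5  s7:5 — peak 8.

8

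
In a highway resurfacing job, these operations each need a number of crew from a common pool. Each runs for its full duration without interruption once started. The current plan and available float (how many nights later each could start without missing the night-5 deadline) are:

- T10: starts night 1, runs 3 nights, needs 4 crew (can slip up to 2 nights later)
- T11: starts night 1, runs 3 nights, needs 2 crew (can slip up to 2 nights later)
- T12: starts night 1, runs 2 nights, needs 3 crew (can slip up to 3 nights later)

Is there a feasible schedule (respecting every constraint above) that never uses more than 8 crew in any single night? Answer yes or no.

yes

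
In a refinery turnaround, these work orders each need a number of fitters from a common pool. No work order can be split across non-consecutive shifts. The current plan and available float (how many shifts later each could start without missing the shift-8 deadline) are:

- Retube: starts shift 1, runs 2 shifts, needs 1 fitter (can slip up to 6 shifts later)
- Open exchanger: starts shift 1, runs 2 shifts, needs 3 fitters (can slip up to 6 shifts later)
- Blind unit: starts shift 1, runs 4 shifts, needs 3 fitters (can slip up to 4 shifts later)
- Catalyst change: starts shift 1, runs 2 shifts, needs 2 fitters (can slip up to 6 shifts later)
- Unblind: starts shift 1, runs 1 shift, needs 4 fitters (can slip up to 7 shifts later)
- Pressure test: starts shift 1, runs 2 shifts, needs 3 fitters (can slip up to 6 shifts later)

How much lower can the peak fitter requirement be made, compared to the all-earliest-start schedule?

10

Early-start peak: s1:16  s2:12  s3:3  s4:3  s5:0  s6:0  s7:0  s8:0 ⇒ 16.
Leveled (Retube@1, Open exchanger@1, Blind unit@3, Catalyst change@1, Unblind@7, Pressure test@3): s1:6  s2:6  s3:6  s4:6  s5:3  s6:3  s7:4  s8:0 ⇒ 6.
Reduction 16 − 6 = 10.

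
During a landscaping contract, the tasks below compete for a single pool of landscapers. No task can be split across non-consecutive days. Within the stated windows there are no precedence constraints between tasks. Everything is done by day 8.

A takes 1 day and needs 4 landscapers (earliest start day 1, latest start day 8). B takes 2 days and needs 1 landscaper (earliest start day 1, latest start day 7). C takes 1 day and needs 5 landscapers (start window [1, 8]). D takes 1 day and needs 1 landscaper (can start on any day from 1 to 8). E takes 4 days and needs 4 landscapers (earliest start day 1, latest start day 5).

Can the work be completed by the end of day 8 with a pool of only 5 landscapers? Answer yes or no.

yes

Schedule A@1, B@1, C@3, D@2, E@4: d1:5  d2:2  d3:5  d4:4  d5:4  d6:4  d7:4  d8:0 — peak 5 ≤ 5.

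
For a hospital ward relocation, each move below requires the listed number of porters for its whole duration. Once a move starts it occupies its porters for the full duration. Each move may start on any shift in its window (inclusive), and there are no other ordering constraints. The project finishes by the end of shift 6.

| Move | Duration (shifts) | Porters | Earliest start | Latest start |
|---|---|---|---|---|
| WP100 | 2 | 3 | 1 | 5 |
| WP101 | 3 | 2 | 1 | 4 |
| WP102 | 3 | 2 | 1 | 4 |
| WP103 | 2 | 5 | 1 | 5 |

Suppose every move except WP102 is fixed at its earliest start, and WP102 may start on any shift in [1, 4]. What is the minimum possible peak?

WP102@1: s1:12  s2:12  s3:4  s4:0  s5:0  s6:0 → peak 12
WP102@2: s1:10  s2:12  s3:4  s4:2  s5:0  s6:0 → peak 12
WP102@3: s1:10  s2:10  s3:4  s4:2  s5:2  s6:0 → peak 10
WP102@4: s1:10  s2:10  s3:2  s4:2  s5:2  s6:2 → peak 10
Best is WP102@3, peak 10.

10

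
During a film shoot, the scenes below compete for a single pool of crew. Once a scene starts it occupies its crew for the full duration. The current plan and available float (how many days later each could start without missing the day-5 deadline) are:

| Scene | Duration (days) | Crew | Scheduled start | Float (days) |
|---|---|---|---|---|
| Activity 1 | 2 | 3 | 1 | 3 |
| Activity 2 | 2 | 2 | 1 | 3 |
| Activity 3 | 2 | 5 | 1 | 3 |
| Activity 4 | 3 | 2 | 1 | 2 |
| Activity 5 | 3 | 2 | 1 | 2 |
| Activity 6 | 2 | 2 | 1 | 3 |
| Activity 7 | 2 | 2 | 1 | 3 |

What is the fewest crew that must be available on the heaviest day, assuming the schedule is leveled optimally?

Early-start (Activity 1@1, Activity 2@1, Activity 3@1, Activity 4@1, Activity 5@1, Activity 6@1, Activity 7@1) gives peak 18: d1:18  d2:18  d3:4  d4:0  d5:0.
Shift Activity 3→3, Activity 6→4, Activity 7→4.
Schedule Activity 1@1, Activity 2@1, Activity 3@3, Activity 4@1, Activity 5@1, Activity 6@4, Activity 7@4: d1:9  d2:9  d3:9  d4:9  d5:4 — peak 9.

9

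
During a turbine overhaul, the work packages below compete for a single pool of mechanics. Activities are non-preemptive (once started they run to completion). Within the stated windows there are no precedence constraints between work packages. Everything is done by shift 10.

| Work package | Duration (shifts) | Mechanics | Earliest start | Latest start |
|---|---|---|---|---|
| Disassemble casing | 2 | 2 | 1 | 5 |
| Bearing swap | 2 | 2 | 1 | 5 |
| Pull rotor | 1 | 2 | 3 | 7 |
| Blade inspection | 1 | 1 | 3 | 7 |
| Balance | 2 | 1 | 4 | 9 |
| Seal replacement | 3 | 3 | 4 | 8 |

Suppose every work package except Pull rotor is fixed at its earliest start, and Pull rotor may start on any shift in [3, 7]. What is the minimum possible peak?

4

Pull rotor@3: s1:4  s2:4  s3:3  s4:4  s5:4  s6:3  s7:0  s8:0  s9:0  s10:0 → peak 4
Pull rotor@4: s1:4  s2:4  s3:1  s4:6  s5:4  s6:3  s7:0  s8:0  s9:0  s10:0 → peak 6
Pull rotor@5: s1:4  s2:4  s3:1  s4:4  s5:6  s6:3  s7:0  s8:0  s9:0  s10:0 → peak 6
Pull rotor@6: s1:4  s2:4  s3:1  s4:4  s5:4  s6:5  s7:0  s8:0  s9:0  s10:0 → peak 5
Pull rotor@7: s1:4  s2:4  s3:1  s4:4  s5:4  s6:3  s7:2  s8:0  s9:0  s10:0 → peak 4
Best is Pull rotor@3, peak 4.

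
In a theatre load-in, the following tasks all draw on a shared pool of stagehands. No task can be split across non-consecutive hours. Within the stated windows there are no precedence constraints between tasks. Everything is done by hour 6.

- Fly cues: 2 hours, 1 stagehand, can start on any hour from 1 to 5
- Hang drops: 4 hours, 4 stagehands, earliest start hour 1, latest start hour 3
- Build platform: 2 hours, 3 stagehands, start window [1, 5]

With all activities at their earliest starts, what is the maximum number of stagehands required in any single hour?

8

Early-start schedule: Fly cues@1, Hang drops@1, Build platform@1.
Load per hour: hour 1: 8, hour 2: 8, hour 3: 4, hour 4: 4, hour 5: 0, hour 6: 0.
Peak is 8.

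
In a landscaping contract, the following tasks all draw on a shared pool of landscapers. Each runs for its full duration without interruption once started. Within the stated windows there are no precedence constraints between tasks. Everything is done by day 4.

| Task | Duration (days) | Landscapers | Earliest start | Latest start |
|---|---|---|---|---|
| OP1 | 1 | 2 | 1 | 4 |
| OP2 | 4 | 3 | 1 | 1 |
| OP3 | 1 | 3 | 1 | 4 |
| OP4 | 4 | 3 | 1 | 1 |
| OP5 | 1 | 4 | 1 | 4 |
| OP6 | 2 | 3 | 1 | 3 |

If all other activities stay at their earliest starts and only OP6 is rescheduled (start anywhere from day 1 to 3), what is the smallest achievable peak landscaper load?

15

OP6@1: d1:18  d2:9  d3:6  d4:6 → peak 18
OP6@2: d1:15  d2:9  d3:9  d4:6 → peak 15
OP6@3: d1:15  d2:6  d3:9  d4:9 → peak 15
Best is OP6@2, peak 15.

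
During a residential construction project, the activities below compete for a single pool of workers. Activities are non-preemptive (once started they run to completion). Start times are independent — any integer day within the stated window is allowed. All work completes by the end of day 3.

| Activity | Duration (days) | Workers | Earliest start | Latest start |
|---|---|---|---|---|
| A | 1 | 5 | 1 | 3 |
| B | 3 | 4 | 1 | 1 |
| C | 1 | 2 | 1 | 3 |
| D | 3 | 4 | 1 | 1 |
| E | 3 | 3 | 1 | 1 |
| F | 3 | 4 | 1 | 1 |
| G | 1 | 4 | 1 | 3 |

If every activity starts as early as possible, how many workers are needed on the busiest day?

Early-start schedule: A@1, B@1, C@1, D@1, E@1, F@1, G@1.
Load per day: day 1: 26, day 2: 15, day 3: 15.
Peak is 26.

26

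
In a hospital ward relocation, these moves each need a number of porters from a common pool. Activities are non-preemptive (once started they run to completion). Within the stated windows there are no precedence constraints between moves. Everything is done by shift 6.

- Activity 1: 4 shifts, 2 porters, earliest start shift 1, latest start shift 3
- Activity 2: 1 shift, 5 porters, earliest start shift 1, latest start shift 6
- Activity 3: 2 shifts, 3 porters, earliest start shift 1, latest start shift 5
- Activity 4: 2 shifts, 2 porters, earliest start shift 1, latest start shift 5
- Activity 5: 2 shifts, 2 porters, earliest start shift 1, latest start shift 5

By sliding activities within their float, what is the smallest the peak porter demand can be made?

6

Early-start (Activity 1@1, Activity 2@1, Activity 3@1, Activity 4@1, Activity 5@1) gives peak 14: s1:14  s2:9  s3:2  s4:2  s5:0  s6:0.
Shift Activity 2→5, Activity 4→3, Activity 5→3.
Schedule Activity 1@1, Activity 2@5, Activity 3@1, Activity 4@3, Activity 5@3: s1:5  s2:5  s3:6  s4:6  s5:5  s6:0 — peak 6.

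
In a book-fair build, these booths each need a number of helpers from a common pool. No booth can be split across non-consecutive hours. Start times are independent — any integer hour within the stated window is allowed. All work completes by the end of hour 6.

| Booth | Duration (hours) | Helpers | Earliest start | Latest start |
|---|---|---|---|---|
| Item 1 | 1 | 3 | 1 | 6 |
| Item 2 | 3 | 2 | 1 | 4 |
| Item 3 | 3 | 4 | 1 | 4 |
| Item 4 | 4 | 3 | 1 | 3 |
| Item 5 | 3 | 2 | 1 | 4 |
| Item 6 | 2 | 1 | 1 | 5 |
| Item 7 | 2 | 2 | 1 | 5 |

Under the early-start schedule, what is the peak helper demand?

17

Early-start schedule: Item 1@1, Item 2@1, Item 3@1, Item 4@1, Item 5@1, Item 6@1, Item 7@1.
Load per hour: hour 1: 17, hour 2: 14, hour 3: 11, hour 4: 3, hour 5: 0, hour 6: 0.
Peak is 17.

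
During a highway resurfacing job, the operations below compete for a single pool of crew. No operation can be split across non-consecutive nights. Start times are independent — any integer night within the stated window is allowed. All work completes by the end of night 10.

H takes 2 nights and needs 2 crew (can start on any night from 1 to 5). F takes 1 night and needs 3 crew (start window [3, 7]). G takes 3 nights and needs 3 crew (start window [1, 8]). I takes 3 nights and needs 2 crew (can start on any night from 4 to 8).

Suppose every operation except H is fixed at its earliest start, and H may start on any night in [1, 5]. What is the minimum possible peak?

H@1: n1:5  n2:5  n3:6  n4:2  n5:2  n6:2  n7:0  n8:0  n9:0  n10:0 → peak 6
H@2: n1:3  n2:5  n3:8  n4:2  n5:2  n6:2  n7:0  n8:0  n9:0  n10:0 → peak 8
H@3: n1:3  n2:3  n3:8  n4:4  n5:2  n6:2  n7:0  n8:0  n9:0  n10:0 → peak 8
H@4: n1:3  n2:3  n3:6  n4:4  n5:4  n6:2  n7:0  n8:0  n9:0  n10:0 → peak 6
H@5: n1:3  n2:3  n3:6  n4:2  n5:4  n6:4  n7:0  n8:0  n9:0  n10:0 → peak 6
Best is H@1, peak 6.

6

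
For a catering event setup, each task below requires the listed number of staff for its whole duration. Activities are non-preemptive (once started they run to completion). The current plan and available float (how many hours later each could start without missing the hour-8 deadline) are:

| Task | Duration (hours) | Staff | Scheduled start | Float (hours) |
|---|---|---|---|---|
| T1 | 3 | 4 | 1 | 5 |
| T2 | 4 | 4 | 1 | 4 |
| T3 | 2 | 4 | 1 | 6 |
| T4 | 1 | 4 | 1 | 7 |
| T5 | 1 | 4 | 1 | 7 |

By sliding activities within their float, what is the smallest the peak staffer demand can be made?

8

Early-start (T1@1, T2@1, T3@1, T4@1, T5@1) gives peak 20: h1:20  h2:12  h3:8  h4:4  h5:0  h6:0  h7:0  h8:0.
Shift T3→4, T4→5, T5→6.
Schedule T1@1, T2@1, T3@4, T4@5, T5@6: h1:8  h2:8  h3:8  h4:8  h5:8  h6:4  h7:0  h8:0 — peak 8.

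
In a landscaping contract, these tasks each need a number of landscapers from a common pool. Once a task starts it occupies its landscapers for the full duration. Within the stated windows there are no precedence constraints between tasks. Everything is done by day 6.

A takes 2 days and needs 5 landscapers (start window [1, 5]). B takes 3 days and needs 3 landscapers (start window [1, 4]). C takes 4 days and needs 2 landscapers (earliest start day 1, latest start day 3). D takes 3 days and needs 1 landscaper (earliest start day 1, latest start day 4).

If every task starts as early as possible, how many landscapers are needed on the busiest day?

11

Early-start schedule: A@1, B@1, C@1, D@1.
Load per day: day 1: 11, day 2: 11, day 3: 6, day 4: 2, day 5: 0, day 6: 0.
Peak is 11.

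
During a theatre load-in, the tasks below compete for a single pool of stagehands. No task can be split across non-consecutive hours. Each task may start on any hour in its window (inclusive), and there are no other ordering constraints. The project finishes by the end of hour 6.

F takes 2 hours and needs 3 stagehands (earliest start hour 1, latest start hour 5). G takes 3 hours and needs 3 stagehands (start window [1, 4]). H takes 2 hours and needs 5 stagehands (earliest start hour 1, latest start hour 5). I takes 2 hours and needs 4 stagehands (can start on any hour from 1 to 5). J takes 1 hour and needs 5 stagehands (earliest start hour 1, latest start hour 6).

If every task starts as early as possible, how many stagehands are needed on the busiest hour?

20

Early-start schedule: F@1, G@1, H@1, I@1, J@1.
Load per hour: hour 1: 20, hour 2: 15, hour 3: 3, hour 4: 0, hour 5: 0, hour 6: 0.
Peak is 20.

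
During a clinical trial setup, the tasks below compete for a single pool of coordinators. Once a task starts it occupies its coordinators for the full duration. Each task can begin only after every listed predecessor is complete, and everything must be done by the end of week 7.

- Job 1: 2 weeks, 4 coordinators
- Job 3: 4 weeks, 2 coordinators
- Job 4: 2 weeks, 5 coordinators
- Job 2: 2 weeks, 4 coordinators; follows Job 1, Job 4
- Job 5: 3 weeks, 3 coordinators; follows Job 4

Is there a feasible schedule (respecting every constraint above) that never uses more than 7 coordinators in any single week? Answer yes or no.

Schedule Job 1@1, Job 3@1, Job 4@3, Job 2@5, Job 5@5: w1:6  w2:6  w3:7  w4:7  w5:7  w6:7  w7:3 — peak 7 ≤ 7.

yes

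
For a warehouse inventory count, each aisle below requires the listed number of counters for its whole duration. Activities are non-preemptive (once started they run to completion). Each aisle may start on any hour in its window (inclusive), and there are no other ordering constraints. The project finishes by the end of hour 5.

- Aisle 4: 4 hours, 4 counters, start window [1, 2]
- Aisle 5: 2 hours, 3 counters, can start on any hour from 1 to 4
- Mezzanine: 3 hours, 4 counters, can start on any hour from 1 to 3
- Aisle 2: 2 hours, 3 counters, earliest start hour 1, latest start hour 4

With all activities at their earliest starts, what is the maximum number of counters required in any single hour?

Early-start schedule: Aisle 4@1, Aisle 5@1, Mezzanine@1, Aisle 2@1.
Load per hour: hour 1: 14, hour 2: 14, hour 3: 8, hour 4: 4, hour 5: 0.
Peak is 14.

14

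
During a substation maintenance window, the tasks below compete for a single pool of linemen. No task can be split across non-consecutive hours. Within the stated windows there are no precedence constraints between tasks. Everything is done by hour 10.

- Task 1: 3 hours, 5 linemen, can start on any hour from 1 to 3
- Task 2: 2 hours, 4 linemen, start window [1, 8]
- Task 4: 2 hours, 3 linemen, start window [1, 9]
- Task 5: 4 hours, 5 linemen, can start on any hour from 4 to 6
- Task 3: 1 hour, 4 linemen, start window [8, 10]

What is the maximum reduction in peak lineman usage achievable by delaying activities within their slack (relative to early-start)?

Early-start peak: h1:12  h2:12  h3:5  h4:5  h5:5  h6:5  h7:5  h8:4  h9:0  h10:0 ⇒ 12.
Leveled (Task 1@1, Task 2@4, Task 4@4, Task 5@6, Task 3@10): h1:5  h2:5  h3:5  h4:7  h5:7  h6:5  h7:5  h8:5  h9:5  h10:4 ⇒ 7.
Reduction 12 − 7 = 5.

5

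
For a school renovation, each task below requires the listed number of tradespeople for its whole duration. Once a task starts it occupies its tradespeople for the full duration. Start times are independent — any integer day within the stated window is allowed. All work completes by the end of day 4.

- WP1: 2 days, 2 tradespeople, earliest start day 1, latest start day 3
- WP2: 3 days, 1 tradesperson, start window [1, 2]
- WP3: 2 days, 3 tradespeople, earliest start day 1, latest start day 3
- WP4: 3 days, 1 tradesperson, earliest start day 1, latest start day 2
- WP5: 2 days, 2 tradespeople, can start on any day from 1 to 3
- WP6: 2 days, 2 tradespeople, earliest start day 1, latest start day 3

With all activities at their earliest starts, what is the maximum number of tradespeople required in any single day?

Early-start schedule: WP1@1, WP2@1, WP3@1, WP4@1, WP5@1, WP6@1.
Load per day: day 1: 11, day 2: 11, day 3: 2, day 4: 0.
Peak is 11.

11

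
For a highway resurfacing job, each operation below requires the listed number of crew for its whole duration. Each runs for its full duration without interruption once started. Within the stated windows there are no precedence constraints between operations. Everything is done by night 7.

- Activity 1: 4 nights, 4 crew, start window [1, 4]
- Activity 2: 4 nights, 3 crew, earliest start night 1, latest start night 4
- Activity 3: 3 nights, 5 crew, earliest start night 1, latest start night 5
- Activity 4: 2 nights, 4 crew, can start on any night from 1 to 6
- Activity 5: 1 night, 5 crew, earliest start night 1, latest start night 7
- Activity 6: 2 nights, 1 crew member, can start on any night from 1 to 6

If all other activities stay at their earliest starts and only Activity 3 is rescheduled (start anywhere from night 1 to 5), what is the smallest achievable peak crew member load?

17

Activity 3@1: n1:22  n2:17  n3:12  n4:7  n5:0  n6:0  n7:0 → peak 22
Activity 3@2: n1:17  n2:17  n3:12  n4:12  n5:0  n6:0  n7:0 → peak 17
Activity 3@3: n1:17  n2:12  n3:12  n4:12  n5:5  n6:0  n7:0 → peak 17
Activity 3@4: n1:17  n2:12  n3:7  n4:12  n5:5  n6:5  n7:0 → peak 17
Activity 3@5: n1:17  n2:12  n3:7  n4:7  n5:5  n6:5  n7:5 → peak 17
Best is Activity 3@2, peak 17.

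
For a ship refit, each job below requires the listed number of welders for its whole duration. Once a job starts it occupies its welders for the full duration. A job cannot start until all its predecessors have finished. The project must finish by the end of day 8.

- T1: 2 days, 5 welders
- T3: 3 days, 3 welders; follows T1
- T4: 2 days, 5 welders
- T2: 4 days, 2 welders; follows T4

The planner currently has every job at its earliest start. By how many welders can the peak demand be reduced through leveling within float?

5

Early-start peak: d1:10  d2:10  d3:5  d4:5  d5:5  d6:2  d7:0  d8:0 ⇒ 10.
Leveled (T1@1, T3@5, T4@3, T2@5): d1:5  d2:5  d3:5  d4:5  d5:5  d6:5  d7:5  d8:2 ⇒ 5.
Reduction 10 − 5 = 5.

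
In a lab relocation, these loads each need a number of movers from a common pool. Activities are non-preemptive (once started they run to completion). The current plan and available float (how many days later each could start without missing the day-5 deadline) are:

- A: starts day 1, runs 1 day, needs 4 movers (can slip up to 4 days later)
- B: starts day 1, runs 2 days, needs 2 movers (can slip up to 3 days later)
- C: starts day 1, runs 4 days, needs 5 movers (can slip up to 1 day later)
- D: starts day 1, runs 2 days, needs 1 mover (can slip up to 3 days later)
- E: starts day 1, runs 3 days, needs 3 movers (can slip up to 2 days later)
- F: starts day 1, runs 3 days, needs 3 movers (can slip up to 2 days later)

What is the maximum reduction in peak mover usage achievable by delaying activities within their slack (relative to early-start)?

Early-start peak: d1:18  d2:14  d3:11  d4:5  d5:0 ⇒ 18.
Leveled (A@1, B@1, C@2, D@1, E@1, F@3): d1:10  d2:11  d3:11  d4:8  d5:8 ⇒ 11.
Reduction 18 − 11 = 7.

7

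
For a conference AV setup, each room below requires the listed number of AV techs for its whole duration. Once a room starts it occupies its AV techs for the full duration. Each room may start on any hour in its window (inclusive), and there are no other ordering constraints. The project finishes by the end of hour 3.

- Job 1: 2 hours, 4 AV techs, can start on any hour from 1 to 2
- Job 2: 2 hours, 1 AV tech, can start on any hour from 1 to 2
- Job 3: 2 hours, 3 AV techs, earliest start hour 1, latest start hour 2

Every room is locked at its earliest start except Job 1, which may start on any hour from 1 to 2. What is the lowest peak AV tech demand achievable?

Job 1@1: h1:8  h2:8  h3:0 → peak 8
Job 1@2: h1:4  h2:8  h3:4 → peak 8
Best is Job 1@1, peak 8.

8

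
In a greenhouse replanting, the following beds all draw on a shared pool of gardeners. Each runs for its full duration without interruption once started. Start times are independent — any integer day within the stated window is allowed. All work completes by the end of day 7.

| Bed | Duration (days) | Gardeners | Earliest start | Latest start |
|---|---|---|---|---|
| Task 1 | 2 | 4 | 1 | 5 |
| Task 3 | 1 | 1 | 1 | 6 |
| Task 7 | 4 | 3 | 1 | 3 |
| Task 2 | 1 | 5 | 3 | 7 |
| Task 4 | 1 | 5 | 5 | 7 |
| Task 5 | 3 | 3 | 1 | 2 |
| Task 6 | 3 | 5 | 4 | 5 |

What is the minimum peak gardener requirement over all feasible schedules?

Early-start (Task 1@1, Task 3@1, Task 7@1, Task 2@3, Task 4@5, Task 5@1, Task 6@4) gives peak 11: d1:11  d2:10  d3:11  d4:8  d5:10  d6:5  d7:0.
Shift Task 2→5, Task 4→6, Task 5→2, Task 6→5.
Schedule Task 1@1, Task 3@1, Task 7@1, Task 2@5, Task 4@6, Task 5@2, Task 6@5: d1:8  d2:10  d3:6  d4:6  d5:10  d6:10  d7:5 — peak 10.

10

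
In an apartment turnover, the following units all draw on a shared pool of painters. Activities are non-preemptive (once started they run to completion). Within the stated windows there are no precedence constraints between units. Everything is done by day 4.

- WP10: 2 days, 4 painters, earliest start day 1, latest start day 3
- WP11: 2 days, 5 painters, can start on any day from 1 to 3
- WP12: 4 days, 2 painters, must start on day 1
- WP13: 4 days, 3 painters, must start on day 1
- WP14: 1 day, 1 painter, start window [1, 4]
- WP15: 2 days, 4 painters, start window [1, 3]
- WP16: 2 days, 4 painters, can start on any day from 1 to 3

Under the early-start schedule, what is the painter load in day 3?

5

At early start, day 3 has: WP12, WP13.
Demand: 2 + 3 = 5.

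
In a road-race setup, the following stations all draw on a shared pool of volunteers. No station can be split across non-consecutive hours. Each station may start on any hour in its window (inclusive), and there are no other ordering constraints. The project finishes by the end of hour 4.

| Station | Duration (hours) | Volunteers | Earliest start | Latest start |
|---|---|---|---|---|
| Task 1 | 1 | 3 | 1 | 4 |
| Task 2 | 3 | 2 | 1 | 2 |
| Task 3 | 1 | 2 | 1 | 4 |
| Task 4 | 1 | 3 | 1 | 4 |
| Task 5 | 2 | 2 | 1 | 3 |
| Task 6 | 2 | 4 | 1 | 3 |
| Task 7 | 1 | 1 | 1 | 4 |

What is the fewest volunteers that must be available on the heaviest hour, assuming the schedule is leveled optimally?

7

Early-start (Task 1@1, Task 2@1, Task 3@1, Task 4@1, Task 5@1, Task 6@1, Task 7@1) gives peak 17: h1:17  h2:8  h3:2  h4:0.
Shift Task 3→2, Task 4→4, Task 6→3, Task 7→2.
Schedule Task 1@1, Task 2@1, Task 3@2, Task 4@4, Task 5@1, Task 6@3, Task 7@2: h1:7  h2:7  h3:6  h4:7 — peak 7.
Total volunteer-hours = 27 over 4 hours ⇒ peak ≥ ⌈27/4⌉ = 7, so 7 is optimal.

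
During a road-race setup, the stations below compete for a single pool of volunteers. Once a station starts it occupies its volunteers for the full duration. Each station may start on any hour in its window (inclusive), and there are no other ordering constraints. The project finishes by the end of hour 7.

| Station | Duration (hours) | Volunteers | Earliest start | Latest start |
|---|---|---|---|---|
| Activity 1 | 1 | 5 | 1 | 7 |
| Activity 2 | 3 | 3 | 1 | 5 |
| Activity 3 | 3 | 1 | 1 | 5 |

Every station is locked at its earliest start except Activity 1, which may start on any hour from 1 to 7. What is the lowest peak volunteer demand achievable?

5

Activity 1@1: h1:9  h2:4  h3:4  h4:0  h5:0  h6:0  h7:0 → peak 9
Activity 1@2: h1:4  h2:9  h3:4  h4:0  h5:0  h6:0  h7:0 → peak 9
Activity 1@3: h1:4  h2:4  h3:9  h4:0  h5:0  h6:0  h7:0 → peak 9
Activity 1@4: h1:4  h2:4  h3:4  h4:5  h5:0  h6:0  h7:0 → peak 5
Activity 1@5: h1:4  h2:4  h3:4  h4:0  h5:5  h6:0  h7:0 → peak 5
Activity 1@6: h1:4  h2:4  h3:4  h4:0  h5:0  h6:5  h7:0 → peak 5
Activity 1@7: h1:4  h2:4  h3:4  h4:0  h5:0  h6:0  h7:5 → peak 5
Best is Activity 1@4, peak 5.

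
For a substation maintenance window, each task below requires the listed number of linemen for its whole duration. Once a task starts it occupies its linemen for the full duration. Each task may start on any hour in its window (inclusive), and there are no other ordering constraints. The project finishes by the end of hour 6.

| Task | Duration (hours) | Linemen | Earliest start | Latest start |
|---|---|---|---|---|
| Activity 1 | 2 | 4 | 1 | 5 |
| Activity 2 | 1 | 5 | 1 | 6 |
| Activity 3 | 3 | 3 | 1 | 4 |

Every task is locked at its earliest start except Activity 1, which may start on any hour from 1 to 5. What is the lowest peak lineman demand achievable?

Activity 1@1: h1:12  h2:7  h3:3  h4:0  h5:0  h6:0 → peak 12
Activity 1@2: h1:8  h2:7  h3:7  h4:0  h5:0  h6:0 → peak 8
Activity 1@3: h1:8  h2:3  h3:7  h4:4  h5:0  h6:0 → peak 8
Activity 1@4: h1:8  h2:3  h3:3  h4:4  h5:4  h6:0 → peak 8
Activity 1@5: h1:8  h2:3  h3:3  h4:0  h5:4  h6:4 → peak 8
Best is Activity 1@2, peak 8.

8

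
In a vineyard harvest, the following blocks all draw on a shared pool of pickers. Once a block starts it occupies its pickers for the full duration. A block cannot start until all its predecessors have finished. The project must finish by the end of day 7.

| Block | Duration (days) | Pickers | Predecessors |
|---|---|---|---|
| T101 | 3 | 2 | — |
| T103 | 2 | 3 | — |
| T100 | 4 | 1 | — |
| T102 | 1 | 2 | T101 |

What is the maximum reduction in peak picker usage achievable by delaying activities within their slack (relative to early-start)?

Early-start peak: d1:6  d2:6  d3:3  d4:3  d5:0  d6:0  d7:0 ⇒ 6.
Leveled (T101@1, T103@5, T100@1, T102@4): d1:3  d2:3  d3:3  d4:3  d5:3  d6:3  d7:0 ⇒ 3.
Reduction 6 − 3 = 3.

3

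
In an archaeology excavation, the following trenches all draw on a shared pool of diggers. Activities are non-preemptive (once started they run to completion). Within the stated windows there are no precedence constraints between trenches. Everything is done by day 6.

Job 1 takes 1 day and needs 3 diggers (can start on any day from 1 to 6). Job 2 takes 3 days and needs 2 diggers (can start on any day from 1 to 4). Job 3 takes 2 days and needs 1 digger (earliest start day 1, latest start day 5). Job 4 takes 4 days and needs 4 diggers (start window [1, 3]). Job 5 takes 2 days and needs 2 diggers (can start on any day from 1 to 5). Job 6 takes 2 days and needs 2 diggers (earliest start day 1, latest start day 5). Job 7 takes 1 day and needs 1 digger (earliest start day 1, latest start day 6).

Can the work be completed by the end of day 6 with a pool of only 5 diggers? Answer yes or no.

no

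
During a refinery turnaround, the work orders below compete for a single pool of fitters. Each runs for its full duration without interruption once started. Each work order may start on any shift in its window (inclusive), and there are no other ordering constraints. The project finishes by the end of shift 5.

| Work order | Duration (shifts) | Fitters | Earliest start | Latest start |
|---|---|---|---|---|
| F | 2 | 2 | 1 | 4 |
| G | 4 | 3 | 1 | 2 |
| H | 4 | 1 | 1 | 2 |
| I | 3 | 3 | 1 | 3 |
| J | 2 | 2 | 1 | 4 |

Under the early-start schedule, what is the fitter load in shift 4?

4

At early start, shift 4 has: G, H.
Demand: 3 + 1 = 4.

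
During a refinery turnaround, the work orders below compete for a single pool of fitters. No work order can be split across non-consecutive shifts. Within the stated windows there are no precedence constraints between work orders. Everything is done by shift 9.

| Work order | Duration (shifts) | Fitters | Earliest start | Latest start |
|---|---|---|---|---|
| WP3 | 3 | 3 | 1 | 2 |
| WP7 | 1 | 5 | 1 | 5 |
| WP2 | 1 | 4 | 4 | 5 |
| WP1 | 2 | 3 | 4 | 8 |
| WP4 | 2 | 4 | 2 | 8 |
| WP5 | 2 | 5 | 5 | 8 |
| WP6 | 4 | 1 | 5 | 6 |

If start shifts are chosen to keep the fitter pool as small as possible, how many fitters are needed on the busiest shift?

7

Early-start (WP3@1, WP7@1, WP2@4, WP1@4, WP4@2, WP5@5, WP6@5) gives peak 9: s1:8  s2:7  s3:7  s4:7  s5:9  s6:6  s7:1  s8:1  s9:0.
Shift WP7→4, WP2→5, WP1→5, WP5→7, WP6→6.
Schedule WP3@1, WP7@4, WP2@5, WP1@5, WP4@2, WP5@7, WP6@6: s1:3  s2:7  s3:7  s4:5  s5:7  s6:4  s7:6  s8:6  s9:1 — peak 7.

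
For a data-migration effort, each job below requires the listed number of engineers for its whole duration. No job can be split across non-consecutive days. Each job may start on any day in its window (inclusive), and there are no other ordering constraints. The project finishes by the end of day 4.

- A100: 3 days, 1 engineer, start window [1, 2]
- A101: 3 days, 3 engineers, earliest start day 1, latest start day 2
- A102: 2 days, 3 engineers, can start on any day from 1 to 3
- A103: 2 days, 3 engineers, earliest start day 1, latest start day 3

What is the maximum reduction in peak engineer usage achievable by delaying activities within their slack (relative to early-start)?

Early-start peak: d1:10  d2:10  d3:4  d4:0 ⇒ 10.
Leveled (A100@1, A101@1, A102@1, A103@3): d1:7  d2:7  d3:7  d4:3 ⇒ 7.
Reduction 10 − 7 = 3.

3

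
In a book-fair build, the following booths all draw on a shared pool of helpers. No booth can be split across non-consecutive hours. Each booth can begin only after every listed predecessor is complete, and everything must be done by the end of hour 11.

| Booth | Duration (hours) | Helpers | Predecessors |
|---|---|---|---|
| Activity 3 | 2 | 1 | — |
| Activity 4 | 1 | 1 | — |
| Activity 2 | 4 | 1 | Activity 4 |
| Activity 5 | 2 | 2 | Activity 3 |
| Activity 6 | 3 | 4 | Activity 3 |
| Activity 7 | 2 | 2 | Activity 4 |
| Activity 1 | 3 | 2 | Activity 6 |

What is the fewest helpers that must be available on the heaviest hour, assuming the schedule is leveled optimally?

4

Early-start (Activity 3@1, Activity 4@1, Activity 2@2, Activity 5@3, Activity 6@3, Activity 7@2, Activity 1@6) gives peak 9: h1:2  h2:4  h3:9  h4:7  h5:5  h6:2  h7:2  h8:2  h9:0  h10:0  h11:0.
Shift Activity 6→6, Activity 7→9, Activity 1→9.
Schedule Activity 3@1, Activity 4@1, Activity 2@2, Activity 5@3, Activity 6@6, Activity 7@9, Activity 1@9: h1:2  h2:2  h3:3  h4:3  h5:1  h6:4  h7:4  h8:4  h9:4  h10:4  h11:2 — peak 4.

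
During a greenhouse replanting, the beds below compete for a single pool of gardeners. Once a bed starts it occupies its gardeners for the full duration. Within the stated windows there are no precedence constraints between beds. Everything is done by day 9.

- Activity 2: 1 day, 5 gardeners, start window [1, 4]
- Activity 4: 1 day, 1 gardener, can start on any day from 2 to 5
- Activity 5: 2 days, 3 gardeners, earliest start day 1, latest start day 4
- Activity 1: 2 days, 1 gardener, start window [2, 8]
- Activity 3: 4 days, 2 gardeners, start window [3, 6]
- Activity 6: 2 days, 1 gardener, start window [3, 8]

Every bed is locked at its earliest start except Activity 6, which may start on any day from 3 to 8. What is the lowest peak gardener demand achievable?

Activity 6@3: d1:8  d2:5  d3:4  d4:3  d5:2  d6:2  d7:0  d8:0  d9:0 → peak 8
Activity 6@4: d1:8  d2:5  d3:3  d4:3  d5:3  d6:2  d7:0  d8:0  d9:0 → peak 8
Activity 6@5: d1:8  d2:5  d3:3  d4:2  d5:3  d6:3  d7:0  d8:0  d9:0 → peak 8
Activity 6@6: d1:8  d2:5  d3:3  d4:2  d5:2  d6:3  d7:1  d8:0  d9:0 → peak 8
Activity 6@7: d1:8  d2:5  d3:3  d4:2  d5:2  d6:2  d7:1  d8:1  d9:0 → peak 8
Activity 6@8: d1:8  d2:5  d3:3  d4:2  d5:2  d6:2  d7:0  d8:1  d9:1 → peak 8
Best is Activity 6@3, peak 8.

8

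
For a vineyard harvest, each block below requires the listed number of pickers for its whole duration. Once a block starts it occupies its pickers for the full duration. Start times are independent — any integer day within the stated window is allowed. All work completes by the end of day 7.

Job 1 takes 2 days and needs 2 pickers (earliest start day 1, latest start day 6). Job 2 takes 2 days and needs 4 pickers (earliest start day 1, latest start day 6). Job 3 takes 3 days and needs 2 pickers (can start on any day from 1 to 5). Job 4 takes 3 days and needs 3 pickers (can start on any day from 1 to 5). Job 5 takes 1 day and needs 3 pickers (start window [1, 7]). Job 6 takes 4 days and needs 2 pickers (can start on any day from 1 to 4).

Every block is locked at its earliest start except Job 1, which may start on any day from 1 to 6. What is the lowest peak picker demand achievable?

14

Job 1@1: d1:16  d2:13  d3:7  d4:2  d5:0  d6:0  d7:0 → peak 16
Job 1@2: d1:14  d2:13  d3:9  d4:2  d5:0  d6:0  d7:0 → peak 14
Job 1@3: d1:14  d2:11  d3:9  d4:4  d5:0  d6:0  d7:0 → peak 14
Job 1@4: d1:14  d2:11  d3:7  d4:4  d5:2  d6:0  d7:0 → peak 14
Job 1@5: d1:14  d2:11  d3:7  d4:2  d5:2  d6:2  d7:0 → peak 14
Job 1@6: d1:14  d2:11  d3:7  d4:2  d5:0  d6:2  d7:2 → peak 14
Best is Job 1@2, peak 14.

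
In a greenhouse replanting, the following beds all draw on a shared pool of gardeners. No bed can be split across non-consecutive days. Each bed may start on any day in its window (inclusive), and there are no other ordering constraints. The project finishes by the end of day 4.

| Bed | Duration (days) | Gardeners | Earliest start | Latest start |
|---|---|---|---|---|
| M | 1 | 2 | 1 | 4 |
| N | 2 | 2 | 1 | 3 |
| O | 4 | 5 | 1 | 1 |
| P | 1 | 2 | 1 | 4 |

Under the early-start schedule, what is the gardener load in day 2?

7

At early start, day 2 has: N, O.
Demand: 2 + 5 = 7.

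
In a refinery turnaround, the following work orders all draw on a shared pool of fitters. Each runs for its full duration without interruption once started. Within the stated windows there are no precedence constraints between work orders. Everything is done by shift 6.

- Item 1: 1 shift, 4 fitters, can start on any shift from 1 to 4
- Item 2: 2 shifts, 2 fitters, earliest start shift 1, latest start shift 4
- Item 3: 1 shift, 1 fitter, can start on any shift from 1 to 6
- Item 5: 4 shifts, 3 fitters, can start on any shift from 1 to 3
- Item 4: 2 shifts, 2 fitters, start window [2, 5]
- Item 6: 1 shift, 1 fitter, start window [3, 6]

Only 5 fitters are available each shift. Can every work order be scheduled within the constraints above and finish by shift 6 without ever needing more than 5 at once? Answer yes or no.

Schedule Item 1@1, Item 2@2, Item 3@1, Item 5@2, Item 4@4, Item 6@6: s1:5  s2:5  s3:5  s4:5  s5:5  s6:1 — peak 5 ≤ 5.

yes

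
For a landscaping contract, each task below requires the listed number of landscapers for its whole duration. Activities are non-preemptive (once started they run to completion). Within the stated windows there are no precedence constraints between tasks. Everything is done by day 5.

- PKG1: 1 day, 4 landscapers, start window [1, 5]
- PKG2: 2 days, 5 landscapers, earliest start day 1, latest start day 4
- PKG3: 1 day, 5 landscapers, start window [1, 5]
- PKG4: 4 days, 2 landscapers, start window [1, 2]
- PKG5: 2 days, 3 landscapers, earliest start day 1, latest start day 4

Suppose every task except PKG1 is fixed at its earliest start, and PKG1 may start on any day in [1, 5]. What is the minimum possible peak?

15

PKG1@1: d1:19  d2:10  d3:2  d4:2  d5:0 → peak 19
PKG1@2: d1:15  d2:14  d3:2  d4:2  d5:0 → peak 15
PKG1@3: d1:15  d2:10  d3:6  d4:2  d5:0 → peak 15
PKG1@4: d1:15  d2:10  d3:2  d4:6  d5:0 → peak 15
PKG1@5: d1:15  d2:10  d3:2  d4:2  d5:4 → peak 15
Best is PKG1@2, peak 15.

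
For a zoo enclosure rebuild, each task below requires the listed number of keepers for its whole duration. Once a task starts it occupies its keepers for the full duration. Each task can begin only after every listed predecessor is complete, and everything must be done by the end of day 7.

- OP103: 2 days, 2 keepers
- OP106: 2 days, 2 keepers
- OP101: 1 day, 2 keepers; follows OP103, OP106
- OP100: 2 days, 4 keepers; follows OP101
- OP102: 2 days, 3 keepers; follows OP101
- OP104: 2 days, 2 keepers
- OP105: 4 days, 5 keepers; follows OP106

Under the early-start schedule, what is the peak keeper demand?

12

Early-start schedule: OP103@1, OP106@1, OP101@3, OP100@4, OP102@4, OP104@1, OP105@3.
Load per day: day 1: 6, day 2: 6, day 3: 7, day 4: 12, day 5: 12, day 6: 5, day 7: 0.
Peak is 12.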